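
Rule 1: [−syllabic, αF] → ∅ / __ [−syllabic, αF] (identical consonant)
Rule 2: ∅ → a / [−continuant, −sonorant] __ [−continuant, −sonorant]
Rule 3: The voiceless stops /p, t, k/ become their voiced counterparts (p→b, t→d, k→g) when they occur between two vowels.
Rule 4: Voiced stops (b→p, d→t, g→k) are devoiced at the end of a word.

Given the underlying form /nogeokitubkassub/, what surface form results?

nogeogidubagasup

Rule 1 (degemination): /ss/ is a geminate; the first /s/ deletes. /nogeokitubkassub/ → nogeokitubkasub.
Rule 2 (stop-cluster a-epenthesis): /b/ and /k/ form a stop–stop cluster, so [a] is inserted between them. /nogeokitubkasub/ → nogeokitubakasub.
Rule 3 (intervocalic voicing): /k/ is a voiceless stop between vowels /o/ and /i/, so it voices to [g]. /t/ is a voiceless stop between vowels /i/ and /u/, so it voices to [d]. /k/ is a voiceless stop between vowels /a/ and /a/, so it voices to [g]. /nogeokitubakasub/ → nogeogidubagasub.
Rule 4 (final devoicing): /b/ is a voiced stop in word-final position, so it devoices to [p]. /nogeogidubagasub/ → nogeogidubagasup.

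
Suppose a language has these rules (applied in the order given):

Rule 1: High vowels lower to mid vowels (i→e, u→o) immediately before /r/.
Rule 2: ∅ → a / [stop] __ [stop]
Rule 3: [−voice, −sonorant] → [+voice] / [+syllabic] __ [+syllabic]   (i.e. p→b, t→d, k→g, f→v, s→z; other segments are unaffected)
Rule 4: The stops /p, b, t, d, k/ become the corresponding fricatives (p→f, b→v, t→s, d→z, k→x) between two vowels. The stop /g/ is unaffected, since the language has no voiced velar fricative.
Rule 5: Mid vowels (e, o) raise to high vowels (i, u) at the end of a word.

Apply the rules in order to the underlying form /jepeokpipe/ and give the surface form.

jeveogavivi

Rule 1 (pre-rhotic lowering): no segment meets the environment; /jepeokpipe/ is unchanged.
Rule 2 (stop-cluster a-epenthesis): /k/ and /p/ form a stop–stop cluster, so [a] is inserted between them. /jepeokpipe/ → jepeokapipe.
Rule 3 (intervocalic voicing): /p/ is a voiceless obstruent between vowels /e/ and /e/, so it voices to [b]. /k/ is a voiceless obstruent between vowels /o/ and /a/, so it voices to [g]. /p/ is a voiceless obstruent between vowels /a/ and /i/, so it voices to [b]. /p/ is a voiceless obstruent between vowels /i/ and /e/, so it voices to [b]. /jepeokapipe/ → jebeogabibe.
Rule 4 (intervocalic spirantization): /b/ is a stop between vowels /e/ and /e/, so it spirantizes to the fricative [v]. /b/ is a stop between vowels /a/ and /i/, so it spirantizes to the fricative [v]. /b/ is a stop between vowels /i/ and /e/, so it spirantizes to the fricative [v]. /jebeogabibe/ → jeveogavive.
Rule 5 (final vowel raising): /e/ is a mid vowel in word-final position, so it raises to [i]. /jeveogavive/ → jeveogavivi.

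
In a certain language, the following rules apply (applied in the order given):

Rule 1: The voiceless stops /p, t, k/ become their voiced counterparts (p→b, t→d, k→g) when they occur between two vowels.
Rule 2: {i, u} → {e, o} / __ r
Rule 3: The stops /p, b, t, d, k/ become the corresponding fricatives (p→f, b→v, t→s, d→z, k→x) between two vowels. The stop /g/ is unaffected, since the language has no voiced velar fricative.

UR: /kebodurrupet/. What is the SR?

kevozorruvet

Rule 1 (intervocalic voicing): /p/ is a voiceless stop between vowels /u/ and /e/, so it voices to [b]. /kebodurrupet/ → kebodurrubet.
Rule 2 (pre-rhotic lowering): /u/ is a high vowel immediately before /r/, so it lowers to [o]. /kebodurrubet/ → kebodorrubet.
Rule 3 (intervocalic spirantization): /b/ is a stop between vowels /e/ and /o/, so it spirantizes to the fricative [v]. /d/ is a stop between vowels /o/ and /o/, so it spirantizes to the fricative [z]. /b/ is a stop between vowels /u/ and /e/, so it spirantizes to the fricative [v]. /kebodorrubet/ → kevozorruvet.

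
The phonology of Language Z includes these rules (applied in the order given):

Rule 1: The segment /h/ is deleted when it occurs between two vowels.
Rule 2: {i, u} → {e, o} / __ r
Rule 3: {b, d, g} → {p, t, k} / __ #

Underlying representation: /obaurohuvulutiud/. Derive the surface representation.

obaorouvulutiut

Rule 1 (intervocalic h-deletion): /h/ occurs between vowels /o/ and /u/, so it deletes. /obaurohuvulutiud/ → obaurouvulutiud.
Rule 2 (pre-rhotic lowering): /u/ is a high vowel immediately before /r/, so it lowers to [o]. /obaurouvulutiud/ → obaorouvulutiud.
Rule 3 (final devoicing): /d/ is a voiced stop in word-final position, so it devoices to [t]. /obaorouvulutiud/ → obaorouvulutiut.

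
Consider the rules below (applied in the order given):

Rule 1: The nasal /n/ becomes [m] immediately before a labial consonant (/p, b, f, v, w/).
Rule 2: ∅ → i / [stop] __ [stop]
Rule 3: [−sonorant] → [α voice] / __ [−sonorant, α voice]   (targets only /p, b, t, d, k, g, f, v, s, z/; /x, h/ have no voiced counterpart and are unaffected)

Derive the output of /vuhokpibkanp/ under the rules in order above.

Rule 1 (nasal place assimilation): /n/ precedes the labial consonant /p/, so it assimilates in place to [m]. /vuhokpibkanp/ → vuhokpibkamp.
Rule 2 (stop-cluster i-epenthesis): /k/ and /p/ form a stop–stop cluster, so [i] is inserted between them. /b/ and /k/ form a stop–stop cluster, so [i] is inserted between them. /vuhokpibkamp/ → vuhokipibikamp.
Rule 3 (regressive voicing assimilation): no segment meets the environment; /vuhokipibikamp/ is unchanged.

vuhokipibikamp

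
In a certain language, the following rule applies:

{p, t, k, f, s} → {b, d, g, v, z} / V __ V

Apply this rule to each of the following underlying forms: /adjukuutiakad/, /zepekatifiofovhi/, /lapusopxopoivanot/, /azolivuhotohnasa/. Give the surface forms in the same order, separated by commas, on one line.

adjuguudiagad, zebegadiviovovhi, labuzopxoboivanot, azolivuhodohnaza

/adjukuutiakad/: /k/ is a voiceless obstruent between vowels /u/ and /u/, so it voices to [g]. /t/ is a voiceless obstruent between vowels /u/ and /i/, so it voices to [d]. /k/ is a voiceless obstruent between vowels /a/ and /a/, so it voices to [g]. → [adjuguudiagad].
/zepekatifiofovhi/: /p/ is a voiceless obstruent between vowels /e/ and /e/, so it voices to [b]. /k/ is a voiceless obstruent between vowels /e/ and /a/, so it voices to [g]. /t/ is a voiceless obstruent between vowels /a/ and /i/, so it voices to [d]. /f/ is a voiceless obstruent between vowels /i/ and /i/, so it voices to [v]. /f/ is a voiceless obstruent between vowels /o/ and /o/, so it voices to [v]. → [zebegadiviovovhi].
/lapusopxopoivanot/: /p/ is a voiceless obstruent between vowels /a/ and /u/, so it voices to [b]. /s/ is a voiceless obstruent between vowels /u/ and /o/, so it voices to [z]. /p/ is a voiceless obstruent between vowels /o/ and /o/, so it voices to [b]. → [labuzopxoboivanot].
/azolivuhotohnasa/: /t/ is a voiceless obstruent between vowels /o/ and /o/, so it voices to [d]. /s/ is a voiceless obstruent between vowels /a/ and /a/, so it voices to [z]. → [azolivuhodohnaza].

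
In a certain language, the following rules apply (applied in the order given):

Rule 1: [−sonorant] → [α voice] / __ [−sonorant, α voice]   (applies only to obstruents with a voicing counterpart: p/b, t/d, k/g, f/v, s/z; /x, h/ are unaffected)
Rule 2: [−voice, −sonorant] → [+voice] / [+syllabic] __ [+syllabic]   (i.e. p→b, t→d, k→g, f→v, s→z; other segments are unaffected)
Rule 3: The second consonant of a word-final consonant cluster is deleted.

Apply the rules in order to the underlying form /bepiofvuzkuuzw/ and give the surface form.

Rule 1 (regressive voicing assimilation): /f/ precedes the voiced obstruent /v/, so it voices to [v] by assimilation. /z/ precedes the voiceless obstruent /k/, so it devoices to [s] by assimilation. /bepiofvuzkuuzw/ → bepiovvuskuuzw.
Rule 2 (intervocalic voicing): /p/ is a voiceless obstruent between vowels /e/ and /i/, so it voices to [b]. /bepiovvuskuuzw/ → bebiovvuskuuzw.
Rule 3 (final cluster simplification): /w/ is the second consonant of a word-final cluster /zw/, so it deletes. /bebiovvuskuuzw/ → bebiovvuskuuz.

bebiovvuskuuz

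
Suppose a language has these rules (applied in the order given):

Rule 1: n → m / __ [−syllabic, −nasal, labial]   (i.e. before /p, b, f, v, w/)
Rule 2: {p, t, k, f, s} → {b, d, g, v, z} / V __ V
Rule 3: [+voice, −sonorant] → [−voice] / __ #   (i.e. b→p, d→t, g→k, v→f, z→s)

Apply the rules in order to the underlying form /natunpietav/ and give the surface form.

nadumpiedaf

Rule 1 (nasal place assimilation): /n/ precedes the labial consonant /p/, so it assimilates in place to [m]. /natunpietav/ → natumpietav.
Rule 2 (intervocalic voicing): /t/ is a voiceless obstruent between vowels /a/ and /u/, so it voices to [d]. /t/ is a voiceless obstruent between vowels /e/ and /a/, so it voices to [d]. /natumpietav/ → nadumpiedav.
Rule 3 (final devoicing): /v/ is a voiced obstruent in word-final position, so it devoices to [f]. /nadumpiedav/ → nadumpiedaf.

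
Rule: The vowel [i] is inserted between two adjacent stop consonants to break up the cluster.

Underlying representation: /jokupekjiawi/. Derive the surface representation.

jokupekjiawi

No segment of /jokupekjiawi/ meets the structural description of the rule, so the form surfaces unchanged.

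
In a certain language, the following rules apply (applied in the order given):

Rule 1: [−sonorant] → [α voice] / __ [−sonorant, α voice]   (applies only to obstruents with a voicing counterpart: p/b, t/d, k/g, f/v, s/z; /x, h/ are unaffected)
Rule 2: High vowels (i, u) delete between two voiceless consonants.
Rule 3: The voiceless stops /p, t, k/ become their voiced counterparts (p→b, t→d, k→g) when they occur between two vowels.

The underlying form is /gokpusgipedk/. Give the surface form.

gokpuzgibetk

Rule 1 (regressive voicing assimilation): /s/ precedes the voiced obstruent /g/, so it voices to [z] by assimilation. /d/ precedes the voiceless obstruent /k/, so it devoices to [t] by assimilation. /gokpusgipedk/ → gokpuzgipetk.
Rule 2 (high vowel syncope): no segment meets the environment; /gokpuzgipetk/ is unchanged.
Rule 3 (intervocalic voicing): /p/ is a voiceless stop between vowels /i/ and /e/, so it voices to [b]. /gokpuzgipetk/ → gokpuzgibetk.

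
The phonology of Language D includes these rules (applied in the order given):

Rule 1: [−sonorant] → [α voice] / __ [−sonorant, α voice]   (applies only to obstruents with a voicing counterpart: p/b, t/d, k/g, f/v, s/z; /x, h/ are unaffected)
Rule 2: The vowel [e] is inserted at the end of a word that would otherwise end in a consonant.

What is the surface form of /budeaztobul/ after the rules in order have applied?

budeastobule

Rule 1 (regressive voicing assimilation): /z/ precedes the voiceless obstruent /t/, so it devoices to [s] by assimilation. /budeaztobul/ → budeastobul.
Rule 2 (final e-epenthesis): the form ends in the consonant /l/, so [e] is inserted word-finally. /budeastobul/ → budeastobule.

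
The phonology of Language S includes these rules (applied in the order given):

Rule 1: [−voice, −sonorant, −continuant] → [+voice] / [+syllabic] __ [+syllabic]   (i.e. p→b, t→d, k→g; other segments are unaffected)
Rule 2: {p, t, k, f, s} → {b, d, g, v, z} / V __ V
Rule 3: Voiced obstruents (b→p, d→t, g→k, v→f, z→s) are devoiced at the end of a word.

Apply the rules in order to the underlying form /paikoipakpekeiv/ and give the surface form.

Rule 1 (intervocalic voicing): /k/ is a voiceless stop between vowels /i/ and /o/, so it voices to [g]. /p/ is a voiceless stop between vowels /i/ and /a/, so it voices to [b]. /k/ is a voiceless stop between vowels /e/ and /e/, so it voices to [g]. /paikoipakpekeiv/ → paigoibakpegeiv.
Rule 2 (intervocalic voicing): no segment meets the environment; /paigoibakpegeiv/ is unchanged.
Rule 3 (final devoicing): /v/ is a voiced obstruent in word-final position, so it devoices to [f]. /paigoibakpegeiv/ → paigoibakpegeif.

paigoibakpegeif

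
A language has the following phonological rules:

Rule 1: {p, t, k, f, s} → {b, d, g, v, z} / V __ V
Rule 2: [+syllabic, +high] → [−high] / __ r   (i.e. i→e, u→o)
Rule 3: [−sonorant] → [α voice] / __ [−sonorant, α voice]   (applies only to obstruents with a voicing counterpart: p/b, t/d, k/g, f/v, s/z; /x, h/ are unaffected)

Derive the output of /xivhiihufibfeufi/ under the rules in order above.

Rule 1 (intervocalic voicing): /f/ is a voiceless obstruent between vowels /u/ and /i/, so it voices to [v]. /f/ is a voiceless obstruent between vowels /u/ and /i/, so it voices to [v]. /xivhiihufibfeufi/ → xivhiihuvibfeuvi.
Rule 2 (pre-rhotic lowering): no segment meets the environment; /xivhiihuvibfeuvi/ is unchanged.
Rule 3 (regressive voicing assimilation): /v/ precedes the voiceless obstruent /h/, so it devoices to [f] by assimilation. /b/ precedes the voiceless obstruent /f/, so it devoices to [p] by assimilation. /xivhiihuvibfeuvi/ → xifhiihuvipfeuvi.

xifhiihuvipfeuvi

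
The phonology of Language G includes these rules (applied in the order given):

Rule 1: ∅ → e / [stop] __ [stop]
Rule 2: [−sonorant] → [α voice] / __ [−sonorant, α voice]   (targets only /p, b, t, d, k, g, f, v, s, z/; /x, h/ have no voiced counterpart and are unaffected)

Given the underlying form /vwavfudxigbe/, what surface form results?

Rule 1 (stop-cluster e-epenthesis): /g/ and /b/ form a stop–stop cluster, so [e] is inserted between them. /vwavfudxigbe/ → vwavfudxigebe.
Rule 2 (regressive voicing assimilation): /v/ precedes the voiceless obstruent /f/, so it devoices to [f] by assimilation. /d/ precedes the voiceless obstruent /x/, so it devoices to [t] by assimilation. /vwavfudxigebe/ → vwaffutxigebe.

vwaffutxigebe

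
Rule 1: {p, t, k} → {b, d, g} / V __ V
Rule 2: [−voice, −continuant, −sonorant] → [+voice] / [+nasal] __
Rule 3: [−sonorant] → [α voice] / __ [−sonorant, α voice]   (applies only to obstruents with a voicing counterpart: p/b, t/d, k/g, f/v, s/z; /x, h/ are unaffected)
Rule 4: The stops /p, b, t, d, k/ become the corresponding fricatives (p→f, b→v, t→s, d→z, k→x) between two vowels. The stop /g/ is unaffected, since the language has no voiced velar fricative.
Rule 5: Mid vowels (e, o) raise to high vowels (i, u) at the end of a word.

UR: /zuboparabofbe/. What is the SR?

Rule 1 (intervocalic voicing): /p/ is a voiceless stop between vowels /o/ and /a/, so it voices to [b]. /zuboparabofbe/ → zubobarabofbe.
Rule 2 (post-nasal voicing): no segment meets the environment; /zubobarabofbe/ is unchanged.
Rule 3 (regressive voicing assimilation): /f/ precedes the voiced obstruent /b/, so it voices to [v] by assimilation. /zubobarabofbe/ → zubobarabovbe.
Rule 4 (intervocalic spirantization): /b/ is a stop between vowels /u/ and /o/, so it spirantizes to the fricative [v]. /b/ is a stop between vowels /o/ and /a/, so it spirantizes to the fricative [v]. /b/ is a stop between vowels /a/ and /o/, so it spirantizes to the fricative [v]. /zubobarabovbe/ → zuvovaravovbe.
Rule 5 (final vowel raising): /e/ is a mid vowel in word-final position, so it raises to [i]. /zuvovaravovbe/ → zuvovaravovbi.

zuvovaravovbi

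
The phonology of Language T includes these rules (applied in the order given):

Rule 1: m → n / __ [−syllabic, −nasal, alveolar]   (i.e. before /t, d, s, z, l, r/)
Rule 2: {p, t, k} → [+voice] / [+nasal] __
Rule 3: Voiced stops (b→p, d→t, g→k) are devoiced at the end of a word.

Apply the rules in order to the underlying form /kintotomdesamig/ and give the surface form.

Rule 1 (nasal place assimilation): /m/ precedes the alveolar consonant /d/, so it assimilates in place to [n]. /kintotomdesamig/ → kintotondesamig.
Rule 2 (post-nasal voicing): /t/ is a voiceless stop immediately after the nasal /n/, so it voices to [d]. /kintotondesamig/ → kindotondesamig.
Rule 3 (final devoicing): /g/ is a voiced stop in word-final position, so it devoices to [k]. /kindotondesamig/ → kindotondesamik.

kindotondesamik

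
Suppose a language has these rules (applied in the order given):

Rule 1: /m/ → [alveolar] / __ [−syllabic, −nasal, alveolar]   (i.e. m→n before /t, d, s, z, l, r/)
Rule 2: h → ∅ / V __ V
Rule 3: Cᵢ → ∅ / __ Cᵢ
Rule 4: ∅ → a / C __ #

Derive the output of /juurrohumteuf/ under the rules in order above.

juurounteufa

Rule 1 (nasal place assimilation): /m/ precedes the alveolar consonant /t/, so it assimilates in place to [n]. /juurrohumteuf/ → juurrohunteuf.
Rule 2 (intervocalic h-deletion): /h/ occurs between vowels /o/ and /u/, so it deletes. /juurrohunteuf/ → juurrounteuf.
Rule 3 (degemination): /rr/ is a geminate; the first /r/ deletes. /juurrounteuf/ → juurounteuf.
Rule 4 (final a-epenthesis): the form ends in the consonant /f/, so [a] is inserted word-finally. /juurounteuf/ → juurounteufa.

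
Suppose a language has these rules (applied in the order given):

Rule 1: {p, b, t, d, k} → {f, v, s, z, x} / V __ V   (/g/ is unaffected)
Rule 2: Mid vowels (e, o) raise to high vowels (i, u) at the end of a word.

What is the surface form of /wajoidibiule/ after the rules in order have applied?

Rule 1 (intervocalic spirantization): /d/ is a stop between vowels /i/ and /i/, so it spirantizes to the fricative [z]. /b/ is a stop between vowels /i/ and /i/, so it spirantizes to the fricative [v]. /wajoidibiule/ → wajoiziviule.
Rule 2 (final vowel raising): /e/ is a mid vowel in word-final position, so it raises to [i]. /wajoiziviule/ → wajoiziviuli.

wajoiziviuli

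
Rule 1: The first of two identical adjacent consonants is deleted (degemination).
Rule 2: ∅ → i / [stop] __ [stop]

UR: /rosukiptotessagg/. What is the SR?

rosukipitotesag

Rule 1 (degemination): /ss/ is a geminate; the first /s/ deletes. /gg/ is a geminate; the first /g/ deletes. /rosukiptotessagg/ → rosukiptotesag.
Rule 2 (stop-cluster i-epenthesis): /p/ and /t/ form a stop–stop cluster, so [i] is inserted between them. /rosukiptotesag/ → rosukipitotesag.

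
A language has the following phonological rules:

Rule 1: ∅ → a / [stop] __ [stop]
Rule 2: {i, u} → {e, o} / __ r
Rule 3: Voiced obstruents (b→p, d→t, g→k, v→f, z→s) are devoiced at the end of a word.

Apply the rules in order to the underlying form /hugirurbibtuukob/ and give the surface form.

hugerorbibatuukop

Rule 1 (stop-cluster a-epenthesis): /b/ and /t/ form a stop–stop cluster, so [a] is inserted between them. /hugirurbibtuukob/ → hugirurbibatuukob.
Rule 2 (pre-rhotic lowering): /i/ is a high vowel immediately before /r/, so it lowers to [e]. /u/ is a high vowel immediately before /r/, so it lowers to [o]. /hugirurbibatuukob/ → hugerorbibatuukob.
Rule 3 (final devoicing): /b/ is a voiced obstruent in word-final position, so it devoices to [p]. /hugerorbibatuukob/ → hugerorbibatuukop.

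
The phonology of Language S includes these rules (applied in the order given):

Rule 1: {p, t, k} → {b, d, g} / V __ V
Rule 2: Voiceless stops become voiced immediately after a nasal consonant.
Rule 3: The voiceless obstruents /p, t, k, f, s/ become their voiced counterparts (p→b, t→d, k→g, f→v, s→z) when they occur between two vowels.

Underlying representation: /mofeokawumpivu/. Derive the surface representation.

moveogawumbivu

Rule 1 (intervocalic voicing): /k/ is a voiceless stop between vowels /o/ and /a/, so it voices to [g]. /mofeokawumpivu/ → mofeogawumpivu.
Rule 2 (post-nasal voicing): /p/ is a voiceless stop immediately after the nasal /m/, so it voices to [b]. /mofeogawumpivu/ → mofeogawumbivu.
Rule 3 (intervocalic voicing): /f/ is a voiceless obstruent between vowels /o/ and /e/, so it voices to [v]. /mofeogawumbivu/ → moveogawumbivu.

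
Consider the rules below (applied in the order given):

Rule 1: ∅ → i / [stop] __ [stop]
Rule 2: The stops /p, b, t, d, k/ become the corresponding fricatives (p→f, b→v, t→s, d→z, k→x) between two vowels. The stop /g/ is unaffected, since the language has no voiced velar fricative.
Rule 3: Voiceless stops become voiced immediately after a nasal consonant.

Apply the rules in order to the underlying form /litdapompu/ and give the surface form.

lisizafombu

Rule 1 (stop-cluster i-epenthesis): /t/ and /d/ form a stop–stop cluster, so [i] is inserted between them. /litdapompu/ → litidapompu.
Rule 2 (intervocalic spirantization): /t/ is a stop between vowels /i/ and /i/, so it spirantizes to the fricative [s]. /d/ is a stop between vowels /i/ and /a/, so it spirantizes to the fricative [z]. /p/ is a stop between vowels /a/ and /o/, so it spirantizes to the fricative [f]. /litidapompu/ → lisizafompu.
Rule 3 (post-nasal voicing): /p/ is a voiceless stop immediately after the nasal /m/, so it voices to [b]. /lisizafompu/ → lisizafombu.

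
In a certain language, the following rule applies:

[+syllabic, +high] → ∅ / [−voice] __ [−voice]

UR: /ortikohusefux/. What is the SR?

/i/ is a high vowel flanked by voiceless consonants /t/ and /k/, so it deletes.
/u/ is a high vowel flanked by voiceless consonants /h/ and /s/, so it deletes.
/u/ is a high vowel flanked by voiceless consonants /f/ and /x/, so it deletes.
Surface form: [ortkohsefx].

ortkohsefx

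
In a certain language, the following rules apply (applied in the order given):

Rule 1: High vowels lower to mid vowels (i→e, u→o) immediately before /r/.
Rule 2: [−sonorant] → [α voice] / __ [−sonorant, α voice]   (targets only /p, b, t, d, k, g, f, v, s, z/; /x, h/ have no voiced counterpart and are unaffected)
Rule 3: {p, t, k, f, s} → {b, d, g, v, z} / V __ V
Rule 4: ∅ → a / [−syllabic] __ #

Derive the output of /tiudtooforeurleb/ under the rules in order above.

Rule 1 (pre-rhotic lowering): /u/ is a high vowel immediately before /r/, so it lowers to [o]. /tiudtooforeurleb/ → tiudtooforeorleb.
Rule 2 (regressive voicing assimilation): /d/ precedes the voiceless obstruent /t/, so it devoices to [t] by assimilation. /tiudtooforeorleb/ → tiuttooforeorleb.
Rule 3 (intervocalic voicing): /f/ is a voiceless obstruent between vowels /o/ and /o/, so it voices to [v]. /tiuttooforeorleb/ → tiuttoovoreorleb.
Rule 4 (final a-epenthesis): the form ends in the consonant /b/, so [a] is inserted word-finally. /tiuttoovoreorleb/ → tiuttoovoreorleba.

tiuttoovoreorleba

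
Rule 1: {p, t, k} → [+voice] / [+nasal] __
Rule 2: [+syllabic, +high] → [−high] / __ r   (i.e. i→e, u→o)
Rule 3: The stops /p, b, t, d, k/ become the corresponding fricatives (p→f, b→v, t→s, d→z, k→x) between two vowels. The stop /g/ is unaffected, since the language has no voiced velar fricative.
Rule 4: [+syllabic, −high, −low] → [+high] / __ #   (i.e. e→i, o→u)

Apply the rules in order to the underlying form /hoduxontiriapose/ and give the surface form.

Rule 1 (post-nasal voicing): /t/ is a voiceless stop immediately after the nasal /n/, so it voices to [d]. /hoduxontiriapose/ → hoduxondiriapose.
Rule 2 (pre-rhotic lowering): /i/ is a high vowel immediately before /r/, so it lowers to [e]. /hoduxondiriapose/ → hoduxonderiapose.
Rule 3 (intervocalic spirantization): /d/ is a stop between vowels /o/ and /u/, so it spirantizes to the fricative [z]. /p/ is a stop between vowels /a/ and /o/, so it spirantizes to the fricative [f]. /hoduxonderiapose/ → hozuxonderiafose.
Rule 4 (final vowel raising): /e/ is a mid vowel in word-final position, so it raises to [i]. /hozuxonderiafose/ → hozuxonderiafosi.

hozuxonderiafosi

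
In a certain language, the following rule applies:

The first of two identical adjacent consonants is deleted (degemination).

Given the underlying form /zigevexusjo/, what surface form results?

No segment of /zigevexusjo/ meets the structural description of the rule, so the form surfaces unchanged.

zigevexusjo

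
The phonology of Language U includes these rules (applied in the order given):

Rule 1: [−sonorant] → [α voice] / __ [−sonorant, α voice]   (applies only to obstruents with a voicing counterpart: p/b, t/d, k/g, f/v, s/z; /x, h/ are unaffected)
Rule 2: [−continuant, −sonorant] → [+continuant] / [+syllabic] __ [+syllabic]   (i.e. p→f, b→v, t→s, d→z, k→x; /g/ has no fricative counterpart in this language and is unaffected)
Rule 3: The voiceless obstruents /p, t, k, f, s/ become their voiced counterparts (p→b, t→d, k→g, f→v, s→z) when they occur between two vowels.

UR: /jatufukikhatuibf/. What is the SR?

Rule 1 (regressive voicing assimilation): /b/ precedes the voiceless obstruent /f/, so it devoices to [p] by assimilation. /jatufukikhatuibf/ → jatufukikhatuipf.
Rule 2 (intervocalic spirantization): /t/ is a stop between vowels /a/ and /u/, so it spirantizes to the fricative [s]. /k/ is a stop between vowels /u/ and /i/, so it spirantizes to the fricative [x]. /t/ is a stop between vowels /a/ and /u/, so it spirantizes to the fricative [s]. /jatufukikhatuipf/ → jasufuxikhasuipf.
Rule 3 (intervocalic voicing): /s/ is a voiceless obstruent between vowels /a/ and /u/, so it voices to [z]. /f/ is a voiceless obstruent between vowels /u/ and /u/, so it voices to [v]. /s/ is a voiceless obstruent between vowels /a/ and /u/, so it voices to [z]. /jasufuxikhasuipf/ → jazuvuxikhazuipf.

jazuvuxikhazuipf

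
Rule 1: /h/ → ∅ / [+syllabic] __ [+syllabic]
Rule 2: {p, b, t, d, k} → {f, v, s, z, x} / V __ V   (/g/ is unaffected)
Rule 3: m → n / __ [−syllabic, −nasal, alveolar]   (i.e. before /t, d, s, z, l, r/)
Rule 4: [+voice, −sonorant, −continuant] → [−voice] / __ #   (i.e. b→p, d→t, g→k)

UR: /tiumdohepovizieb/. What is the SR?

tiundoefoviziep

Rule 1 (intervocalic h-deletion): /h/ occurs between vowels /o/ and /e/, so it deletes. /tiumdohepovizieb/ → tiumdoepovizieb.
Rule 2 (intervocalic spirantization): /p/ is a stop between vowels /e/ and /o/, so it spirantizes to the fricative [f]. /tiumdoepovizieb/ → tiumdoefovizieb.
Rule 3 (nasal place assimilation): /m/ precedes the alveolar consonant /d/, so it assimilates in place to [n]. /tiumdoefovizieb/ → tiundoefovizieb.
Rule 4 (final devoicing): /b/ is a voiced stop in word-final position, so it devoices to [p]. /tiundoefovizieb/ → tiundoefoviziep.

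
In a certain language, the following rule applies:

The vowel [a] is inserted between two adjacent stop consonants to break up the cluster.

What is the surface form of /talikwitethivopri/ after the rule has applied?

talikwitethivopri

No segment of /talikwitethivopri/ meets the structural description of the rule, so the form surfaces unchanged.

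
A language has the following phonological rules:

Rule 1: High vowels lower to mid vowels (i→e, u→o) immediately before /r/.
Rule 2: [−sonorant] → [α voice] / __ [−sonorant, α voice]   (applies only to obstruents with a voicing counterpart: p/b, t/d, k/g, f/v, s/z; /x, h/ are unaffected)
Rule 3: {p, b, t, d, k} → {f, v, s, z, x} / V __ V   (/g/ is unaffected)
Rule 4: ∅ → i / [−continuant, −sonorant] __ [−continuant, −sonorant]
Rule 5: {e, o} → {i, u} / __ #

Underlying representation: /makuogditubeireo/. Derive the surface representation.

maxuogidisuveereu

Rule 1 (pre-rhotic lowering): /i/ is a high vowel immediately before /r/, so it lowers to [e]. /makuogditubeireo/ → makuogditubeereo.
Rule 2 (regressive voicing assimilation): no segment meets the environment; /makuogditubeereo/ is unchanged.
Rule 3 (intervocalic spirantization): /k/ is a stop between vowels /a/ and /u/, so it spirantizes to the fricative [x]. /t/ is a stop between vowels /i/ and /u/, so it spirantizes to the fricative [s]. /b/ is a stop between vowels /u/ and /e/, so it spirantizes to the fricative [v]. /makuogditubeereo/ → maxuogdisuveereo.
Rule 4 (stop-cluster i-epenthesis): /g/ and /d/ form a stop–stop cluster, so [i] is inserted between them. /maxuogdisuveereo/ → maxuogidisuveereo.
Rule 5 (final vowel raising): /o/ is a mid vowel in word-final position, so it raises to [u]. /maxuogidisuveereo/ → maxuogidisuveereu.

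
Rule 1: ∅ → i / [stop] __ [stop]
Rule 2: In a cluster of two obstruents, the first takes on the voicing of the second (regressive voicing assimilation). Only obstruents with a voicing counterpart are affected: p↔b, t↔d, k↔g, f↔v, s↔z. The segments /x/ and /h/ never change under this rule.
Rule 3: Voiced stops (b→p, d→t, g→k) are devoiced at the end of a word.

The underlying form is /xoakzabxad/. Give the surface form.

xoagzapxat

Rule 1 (stop-cluster i-epenthesis): no segment meets the environment; /xoakzabxad/ is unchanged.
Rule 2 (regressive voicing assimilation): /k/ precedes the voiced obstruent /z/, so it voices to [g] by assimilation. /b/ precedes the voiceless obstruent /x/, so it devoices to [p] by assimilation. /xoakzabxad/ → xoagzapxad.
Rule 3 (final devoicing): /d/ is a voiced stop in word-final position, so it devoices to [t]. /xoagzapxad/ → xoagzapxat.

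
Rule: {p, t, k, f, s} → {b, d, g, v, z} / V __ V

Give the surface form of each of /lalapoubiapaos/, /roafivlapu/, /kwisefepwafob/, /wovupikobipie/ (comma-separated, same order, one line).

/lalapoubiapaos/: /p/ is a voiceless obstruent between vowels /a/ and /o/, so it voices to [b]. /p/ is a voiceless obstruent between vowels /a/ and /a/, so it voices to [b]. → [lalaboubiabaos].
/roafivlapu/: /f/ is a voiceless obstruent between vowels /a/ and /i/, so it voices to [v]. /p/ is a voiceless obstruent between vowels /a/ and /u/, so it voices to [b]. → [roavivlabu].
/kwisefepwafob/: /s/ is a voiceless obstruent between vowels /i/ and /e/, so it voices to [z]. /f/ is a voiceless obstruent between vowels /e/ and /e/, so it voices to [v]. /f/ is a voiceless obstruent between vowels /a/ and /o/, so it voices to [v]. → [kwizevepwavob].
/wovupikobipie/: /p/ is a voiceless obstruent between vowels /u/ and /i/, so it voices to [b]. /k/ is a voiceless obstruent between vowels /i/ and /o/, so it voices to [g]. /p/ is a voiceless obstruent between vowels /i/ and /i/, so it voices to [b]. → [wovubigobibie].

lalaboubiabaos, roavivlabu, kwizevepwavob, wovubigobibie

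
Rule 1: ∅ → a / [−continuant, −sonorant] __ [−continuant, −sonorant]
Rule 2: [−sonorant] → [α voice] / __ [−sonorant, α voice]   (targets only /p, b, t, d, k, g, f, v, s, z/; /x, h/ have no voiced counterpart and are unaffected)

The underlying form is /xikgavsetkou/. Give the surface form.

Rule 1 (stop-cluster a-epenthesis): /k/ and /g/ form a stop–stop cluster, so [a] is inserted between them. /t/ and /k/ form a stop–stop cluster, so [a] is inserted between them. /xikgavsetkou/ → xikagavsetakou.
Rule 2 (regressive voicing assimilation): /v/ precedes the voiceless obstruent /s/, so it devoices to [f] by assimilation. /xikagavsetakou/ → xikagafsetakou.

xikagafsetakou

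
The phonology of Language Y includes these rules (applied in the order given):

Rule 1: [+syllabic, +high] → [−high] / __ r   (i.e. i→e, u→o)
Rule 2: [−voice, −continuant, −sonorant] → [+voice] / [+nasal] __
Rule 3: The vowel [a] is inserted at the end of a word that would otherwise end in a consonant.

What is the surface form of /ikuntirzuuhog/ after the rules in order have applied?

Rule 1 (pre-rhotic lowering): /i/ is a high vowel immediately before /r/, so it lowers to [e]. /ikuntirzuuhog/ → ikunterzuuhog.
Rule 2 (post-nasal voicing): /t/ is a voiceless stop immediately after the nasal /n/, so it voices to [d]. /ikunterzuuhog/ → ikunderzuuhog.
Rule 3 (final a-epenthesis): the form ends in the consonant /g/, so [a] is inserted word-finally. /ikunderzuuhog/ → ikunderzuuhoga.

ikunderzuuhoga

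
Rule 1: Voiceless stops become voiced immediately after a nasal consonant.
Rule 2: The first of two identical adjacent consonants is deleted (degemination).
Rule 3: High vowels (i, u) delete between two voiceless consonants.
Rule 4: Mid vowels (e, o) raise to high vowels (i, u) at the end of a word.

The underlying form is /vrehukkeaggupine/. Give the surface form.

Rule 1 (post-nasal voicing): no segment meets the environment; /vrehukkeaggupine/ is unchanged.
Rule 2 (degemination): /kk/ is a geminate; the first /k/ deletes. /gg/ is a geminate; the first /g/ deletes. /vrehukkeaggupine/ → vrehukeagupine.
Rule 3 (high vowel syncope): /u/ is a high vowel flanked by voiceless consonants /h/ and /k/, so it deletes. /vrehukeagupine/ → vrehkeagupine.
Rule 4 (final vowel raising): /e/ is a mid vowel in word-final position, so it raises to [i]. /vrehkeagupine/ → vrehkeagupini.

vrehkeagupini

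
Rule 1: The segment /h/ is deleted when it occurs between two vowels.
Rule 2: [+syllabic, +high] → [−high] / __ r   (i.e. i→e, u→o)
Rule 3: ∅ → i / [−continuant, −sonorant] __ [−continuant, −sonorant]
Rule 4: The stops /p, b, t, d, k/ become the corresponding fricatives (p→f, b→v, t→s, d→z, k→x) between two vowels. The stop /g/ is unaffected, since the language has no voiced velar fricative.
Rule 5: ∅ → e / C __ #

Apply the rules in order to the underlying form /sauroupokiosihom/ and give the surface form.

Rule 1 (intervocalic h-deletion): /h/ occurs between vowels /i/ and /o/, so it deletes. /sauroupokiosihom/ → sauroupokiosiom.
Rule 2 (pre-rhotic lowering): /u/ is a high vowel immediately before /r/, so it lowers to [o]. /sauroupokiosiom/ → saoroupokiosiom.
Rule 3 (stop-cluster i-epenthesis): no segment meets the environment; /saoroupokiosiom/ is unchanged.
Rule 4 (intervocalic spirantization): /p/ is a stop between vowels /u/ and /o/, so it spirantizes to the fricative [f]. /k/ is a stop between vowels /o/ and /i/, so it spirantizes to the fricative [x]. /saoroupokiosiom/ → saoroufoxiosiom.
Rule 5 (final e-epenthesis): the form ends in the consonant /m/, so [e] is inserted word-finally. /saoroufoxiosiom/ → saoroufoxiosiome.

saoroufoxiosiome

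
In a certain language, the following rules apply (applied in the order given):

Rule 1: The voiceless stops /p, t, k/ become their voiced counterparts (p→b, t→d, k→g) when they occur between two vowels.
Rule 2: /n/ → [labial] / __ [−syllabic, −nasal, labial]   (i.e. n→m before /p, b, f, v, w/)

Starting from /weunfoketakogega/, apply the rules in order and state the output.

Rule 1 (intervocalic voicing): /k/ is a voiceless stop between vowels /o/ and /e/, so it voices to [g]. /t/ is a voiceless stop between vowels /e/ and /a/, so it voices to [d]. /k/ is a voiceless stop between vowels /a/ and /o/, so it voices to [g]. /weunfoketakogega/ → weunfogedagogega.
Rule 2 (nasal place assimilation): /n/ precedes the labial consonant /f/, so it assimilates in place to [m]. /weunfogedagogega/ → weumfogedagogega.

weumfogedagogega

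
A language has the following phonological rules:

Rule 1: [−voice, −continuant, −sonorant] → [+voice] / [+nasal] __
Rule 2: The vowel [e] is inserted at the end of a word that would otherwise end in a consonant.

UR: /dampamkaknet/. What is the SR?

Rule 1 (post-nasal voicing): /p/ is a voiceless stop immediately after the nasal /m/, so it voices to [b]. /k/ is a voiceless stop immediately after the nasal /m/, so it voices to [g]. /dampamkaknet/ → dambamgaknet.
Rule 2 (final e-epenthesis): the form ends in the consonant /t/, so [e] is inserted word-finally. /dambamgaknet/ → dambamgaknete.

dambamgaknete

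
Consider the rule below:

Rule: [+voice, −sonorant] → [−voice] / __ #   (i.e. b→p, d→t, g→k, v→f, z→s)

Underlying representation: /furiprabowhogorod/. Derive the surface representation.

furiprabowhogorot

/d/ is a voiced obstruent in word-final position, so it devoices to [t].
Surface form: [furiprabowhogorot].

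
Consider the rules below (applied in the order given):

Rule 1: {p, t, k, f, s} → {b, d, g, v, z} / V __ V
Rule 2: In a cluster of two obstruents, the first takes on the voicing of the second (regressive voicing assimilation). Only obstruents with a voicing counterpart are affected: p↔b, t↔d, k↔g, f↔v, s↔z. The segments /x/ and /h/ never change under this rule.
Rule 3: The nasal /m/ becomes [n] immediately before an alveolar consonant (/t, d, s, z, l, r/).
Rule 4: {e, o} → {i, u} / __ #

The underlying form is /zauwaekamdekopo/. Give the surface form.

zauwaegandegobu

Rule 1 (intervocalic voicing): /k/ is a voiceless obstruent between vowels /e/ and /a/, so it voices to [g]. /k/ is a voiceless obstruent between vowels /e/ and /o/, so it voices to [g]. /p/ is a voiceless obstruent between vowels /o/ and /o/, so it voices to [b]. /zauwaekamdekopo/ → zauwaegamdegobo.
Rule 2 (regressive voicing assimilation): no segment meets the environment; /zauwaegamdegobo/ is unchanged.
Rule 3 (nasal place assimilation): /m/ precedes the alveolar consonant /d/, so it assimilates in place to [n]. /zauwaegamdegobo/ → zauwaegandegobo.
Rule 4 (final vowel raising): /o/ is a mid vowel in word-final position, so it raises to [u]. /zauwaegandegobo/ → zauwaegandegobu.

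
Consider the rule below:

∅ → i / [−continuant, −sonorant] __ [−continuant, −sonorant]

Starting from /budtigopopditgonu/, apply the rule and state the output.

/d/ and /t/ form a stop–stop cluster, so [i] is inserted between them.
/p/ and /d/ form a stop–stop cluster, so [i] is inserted between them.
/t/ and /g/ form a stop–stop cluster, so [i] is inserted between them.
Surface form: [buditigopopiditigonu].

buditigopopiditigonu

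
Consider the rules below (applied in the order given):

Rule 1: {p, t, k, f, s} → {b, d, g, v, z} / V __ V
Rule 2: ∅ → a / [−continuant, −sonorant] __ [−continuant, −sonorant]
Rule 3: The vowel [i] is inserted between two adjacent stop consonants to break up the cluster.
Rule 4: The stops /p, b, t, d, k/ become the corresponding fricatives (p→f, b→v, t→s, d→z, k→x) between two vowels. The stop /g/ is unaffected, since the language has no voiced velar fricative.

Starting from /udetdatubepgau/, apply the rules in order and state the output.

Rule 1 (intervocalic voicing): /t/ is a voiceless obstruent between vowels /a/ and /u/, so it voices to [d]. /udetdatubepgau/ → udetdadubepgau.
Rule 2 (stop-cluster a-epenthesis): /t/ and /d/ form a stop–stop cluster, so [a] is inserted between them. /p/ and /g/ form a stop–stop cluster, so [a] is inserted between them. /udetdadubepgau/ → udetadadubepagau.
Rule 3 (stop-cluster i-epenthesis): no segment meets the environment; /udetadadubepagau/ is unchanged.
Rule 4 (intervocalic spirantization): /d/ is a stop between vowels /u/ and /e/, so it spirantizes to the fricative [z]. /t/ is a stop between vowels /e/ and /a/, so it spirantizes to the fricative [s]. /d/ is a stop between vowels /a/ and /a/, so it spirantizes to the fricative [z]. /d/ is a stop between vowels /a/ and /u/, so it spirantizes to the fricative [z]. /b/ is a stop between vowels /u/ and /e/, so it spirantizes to the fricative [v]. /p/ is a stop between vowels /e/ and /a/, so it spirantizes to the fricative [f]. /udetadadubepagau/ → uzesazazuvefagau.

uzesazazuvefagau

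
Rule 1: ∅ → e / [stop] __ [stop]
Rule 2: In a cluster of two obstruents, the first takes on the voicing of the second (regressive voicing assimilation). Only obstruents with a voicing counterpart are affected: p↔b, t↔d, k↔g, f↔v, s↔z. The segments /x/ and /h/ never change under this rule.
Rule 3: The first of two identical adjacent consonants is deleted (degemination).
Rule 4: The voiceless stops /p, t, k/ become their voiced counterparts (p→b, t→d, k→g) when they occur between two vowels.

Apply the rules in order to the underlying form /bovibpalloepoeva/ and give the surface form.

Rule 1 (stop-cluster e-epenthesis): /b/ and /p/ form a stop–stop cluster, so [e] is inserted between them. /bovibpalloepoeva/ → bovibepalloepoeva.
Rule 2 (regressive voicing assimilation): no segment meets the environment; /bovibepalloepoeva/ is unchanged.
Rule 3 (degemination): /ll/ is a geminate; the first /l/ deletes. /bovibepalloepoeva/ → bovibepaloepoeva.
Rule 4 (intervocalic voicing): /p/ is a voiceless stop between vowels /e/ and /a/, so it voices to [b]. /p/ is a voiceless stop between vowels /e/ and /o/, so it voices to [b]. /bovibepaloepoeva/ → bovibebaloeboeva.

bovibebaloeboeva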